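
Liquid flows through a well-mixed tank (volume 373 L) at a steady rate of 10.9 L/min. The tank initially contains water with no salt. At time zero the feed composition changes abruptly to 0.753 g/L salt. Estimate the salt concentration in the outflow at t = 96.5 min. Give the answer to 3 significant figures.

0.708 g/L

Unsteady species balance (constant V, well mixed): V dC/dt = Q(C_in − C).
Time constant τ = V/Q = 373/10.9 = 34.220 min.
Solution: C(t) = C_in + (C₀ − C_in) e^(−t/τ).
C(96.5) = 0.753 + (0 − 0.753)·e^(−96.5/34.220) = 0.753 + (-0.75300)·0.059608 = 0.70812 g/L.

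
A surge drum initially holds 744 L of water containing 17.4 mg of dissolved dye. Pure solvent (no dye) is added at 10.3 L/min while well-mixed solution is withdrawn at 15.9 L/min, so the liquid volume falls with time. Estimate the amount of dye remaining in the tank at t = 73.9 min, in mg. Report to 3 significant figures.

Total volume: dV/dt = Q_in − Q_out = -5.6000 L/min, so V(t) = 744 − 5.6000 t and V(73.9) = 330.16 L.
Solute balance: dm/dt = 0 − Q_out C = −Q_out m/V(t).
Separate: dm/m = −Q_out dt/V(t) ⇒ ln(m/m₀) = −(Q_out/(Q_in−Q_out)) ln(V/V₀).
m = m₀ (V₀/V)^(Q_out/(Q_in−Q_out)) = 17.4 × (744/330.16)^(-2.8393) = 1.7327 mg.

1.73 mg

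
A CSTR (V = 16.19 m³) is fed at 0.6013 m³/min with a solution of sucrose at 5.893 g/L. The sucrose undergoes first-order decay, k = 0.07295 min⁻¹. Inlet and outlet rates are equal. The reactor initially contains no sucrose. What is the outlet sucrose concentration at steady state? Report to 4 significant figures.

1.988 g/L

Accumulation = in − out − consumed: V dC/dt = Q C_in − Q C − k V C.
Steady state (dC/dt = 0): C_ss = Q C_in/(Q + kV) = C_in/(1 + kV/Q).
C_ss = 0.6013·5.893/(0.6013 + 0.07295·16.19) = 3.54346/1.78236 = 1.98807 g/L.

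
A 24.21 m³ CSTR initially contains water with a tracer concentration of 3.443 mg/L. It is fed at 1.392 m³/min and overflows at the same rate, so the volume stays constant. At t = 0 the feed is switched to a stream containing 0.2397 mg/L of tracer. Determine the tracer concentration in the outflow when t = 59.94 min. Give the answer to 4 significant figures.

0.3418 mg/L

Species balance on the tank: V dC/dt = Q(C_in − C).
Time constant τ = V/Q = 24.21/1.392 = 17.3922 min.
Solution: C(t) = C_in + (C₀ − C_in) e^(−t/τ).
C(59.94) = 0.2397 + (3.443 − 0.2397)·e^(−59.94/17.3922) = 0.2397 + (3.20330)·0.0318613 = 0.341761 mg/L.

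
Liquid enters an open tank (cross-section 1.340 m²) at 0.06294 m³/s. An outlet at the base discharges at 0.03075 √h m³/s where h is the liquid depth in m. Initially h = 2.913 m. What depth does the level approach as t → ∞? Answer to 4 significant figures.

4.190 m

A dh/dt = Q_in − 0.03075 √h. Steady state requires inflow = outflow:
Q_in = 0.03075 √h_ss ⇒ √h_ss = 0.06294/0.03075 = 2.04683.
h_ss = 2.04683² = 4.18951 m. (Since h₀ = 2.913 m < h_ss, the level will rise toward this value.)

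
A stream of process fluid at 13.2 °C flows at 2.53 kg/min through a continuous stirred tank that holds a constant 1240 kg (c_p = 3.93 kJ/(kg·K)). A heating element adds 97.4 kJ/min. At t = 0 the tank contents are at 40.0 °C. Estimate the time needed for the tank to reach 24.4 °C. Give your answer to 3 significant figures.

Energy balance: M c_p dT/dt = ṁ c_p (T_in − T) + 97.4.
τ = M/ṁ = 490.12 min; T_ss = T_in + Q̇/(ṁ c_p) = 22.996 °C.
T(t) = T_ss + (T₀ − T_ss) e^(−t/τ). Set T = 24.4:
e^(−t/τ) = (24.4 − 22.996)/(40.0 − 22.996) = 0.082572
t = −490.12 · ln(0.082572) = 1222.4 min.

1220 min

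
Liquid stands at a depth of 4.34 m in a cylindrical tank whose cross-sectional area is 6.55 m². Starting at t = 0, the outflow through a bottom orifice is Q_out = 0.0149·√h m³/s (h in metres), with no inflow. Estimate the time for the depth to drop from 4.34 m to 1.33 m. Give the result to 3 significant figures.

A dh/dt = −Q_out = −0.0149 √h.
∫ h^(−1/2) dh = −(0.0149/A) ∫ dt, giving 2√h = 2√h₀ − (0.0149/A) t.
t = 2A(√h₀ − √h)/0.0149 = 2·6.55·(√4.34 − √1.33)/0.0149
  = 13.100 × (2.0833 − 1.1533) / 0.0149 = 817.66 s.

818 s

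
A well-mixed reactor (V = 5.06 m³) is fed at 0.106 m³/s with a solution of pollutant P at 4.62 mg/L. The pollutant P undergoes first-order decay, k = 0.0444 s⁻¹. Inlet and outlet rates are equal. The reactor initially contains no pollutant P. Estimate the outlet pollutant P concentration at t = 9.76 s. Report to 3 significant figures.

V dC/dt = Q(C_in − C) − k V C.
dC/dt = (Q/V) C_in − (Q/V + k) C; effective rate a = Q/V + k = 0.020949 + 0.0444 = 0.065349 s⁻¹.
C_ss = Q C_in/(Q + kV) = 1.4810 mg/L; C(t) = C_ss + (C₀ − C_ss) e^(−a t).
C(9.76) = 1.4810 + (-1.4810)·e^(−0.065349·9.76) = 1.4810 + (-1.4810)·0.52845 = 0.69837 mg/L.

0.698 mg/L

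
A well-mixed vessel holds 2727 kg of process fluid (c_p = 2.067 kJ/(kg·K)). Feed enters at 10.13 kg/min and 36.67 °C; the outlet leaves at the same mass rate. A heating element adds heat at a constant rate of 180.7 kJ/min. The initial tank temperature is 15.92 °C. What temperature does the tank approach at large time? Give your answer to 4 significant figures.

45.30 °C

M c_p dT/dt = ṁ c_p (T_in − T) + Q̇.
At steady state dT/dt = 0 ⇒ T_ss = T_in + Q̇/(ṁ c_p) = 36.67 + 180.7/(10.13·2.067) = 45.2999 °C.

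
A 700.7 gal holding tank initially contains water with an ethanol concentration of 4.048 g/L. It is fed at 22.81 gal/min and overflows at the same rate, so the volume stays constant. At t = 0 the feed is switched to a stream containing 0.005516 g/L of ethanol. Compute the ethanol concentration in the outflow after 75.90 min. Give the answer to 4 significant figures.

Accumulation = in − out for the solute gives V dC/dt = Q(C_in − C).
Rewrite as dC/dt + C/τ = C_in/τ, τ = V/Q = 30.7190 min.
C approaches C_in exponentially: C(t) = C_in + (C₀ − C_in) e^(−t/τ).
C(75.90) = 0.005516 + (4.048 − 0.005516)·e^(−75.90/30.7190) = 0.005516 + (4.04248)·0.0845185 = 0.347181 g/L.

0.3472 g/L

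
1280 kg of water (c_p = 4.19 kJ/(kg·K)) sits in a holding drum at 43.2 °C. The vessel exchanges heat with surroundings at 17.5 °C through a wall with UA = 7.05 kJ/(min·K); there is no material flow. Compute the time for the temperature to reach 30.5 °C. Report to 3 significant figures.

518 min

First-law balance (no shaft work): M c_p dT/dt = −UA(T − T_amb).
τ = M c_p/UA = 760.74 min; T_ss = T_amb = 17.500 °C.
T(t) = T_ss + (T₀ − T_ss)e^(−t/τ); set T = 30.5:
t = −τ ln[(T − T_ss)/(T₀ − T_ss)] = −760.74 · ln(0.50584) = 518.47 min.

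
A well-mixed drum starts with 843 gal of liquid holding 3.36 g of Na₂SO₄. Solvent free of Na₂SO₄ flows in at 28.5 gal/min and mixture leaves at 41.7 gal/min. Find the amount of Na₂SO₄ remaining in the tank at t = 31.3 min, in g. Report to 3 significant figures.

0.400 g

Total volume: dV/dt = Q_in − Q_out = -13.200 gal/min, so V(t) = 843 − 13.200 t and V(31.3) = 429.84 gal.
No Na₂SO₄ enters, so dm/dt = −Q_out · (m/V).
dm/m = −Q_out dt/(V₀ − 13.200 t); integrating gives ln(m/m₀) = −(Q_out/(Q_in−Q_out)) ln(V/V₀).
m = m₀ (V₀/V)^(Q_out/(Q_in−Q_out)) = 3.36 × (843/429.84)^(-3.1591) = 0.40017 g.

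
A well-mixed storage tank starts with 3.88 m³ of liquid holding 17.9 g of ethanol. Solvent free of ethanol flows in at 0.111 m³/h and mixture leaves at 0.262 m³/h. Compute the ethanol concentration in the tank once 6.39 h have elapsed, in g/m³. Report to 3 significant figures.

3.74 g/m³

Let m(t) be the amount of ethanol. Volume: V(t) = V₀ + (Q_in − Q_out) t = 3.88 − 0.15100 t; V(6.39) = 2.9151 m³.
No ethanol enters, so dm/dt = −Q_out · (m/V).
Separate: dm/m = −Q_out dt/V(t) ⇒ ln(m/m₀) = −(Q_out/(Q_in−Q_out)) ln(V/V₀).
m = m₀ (V₀/V)^(Q_out/(Q_in−Q_out)) = 17.9 × (3.88/2.9151)^(-1.7351) = 10.899 g.
C = m/V = 10.899/2.9151 = 3.7389 g/m³.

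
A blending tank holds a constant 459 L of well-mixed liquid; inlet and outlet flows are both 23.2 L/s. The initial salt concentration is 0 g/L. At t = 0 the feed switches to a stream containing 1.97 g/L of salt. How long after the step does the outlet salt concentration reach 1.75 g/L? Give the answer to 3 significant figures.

Unsteady species balance (constant V, well mixed): V dC/dt = Q(C_in − C), so τ = V/Q = 19.784 s.
C(t) = C_in + (C₀ − C_in) e^(−t/τ). Set C = 1.75 and solve for t:
e^(−t/τ) = (C − C_in)/(C₀ − C_in) = (1.75 − 1.97)/(0 − 1.97) = 0.11168
t = −τ ln(…) = 19.784 × 2.1922 = 43.371 s.

43.4 s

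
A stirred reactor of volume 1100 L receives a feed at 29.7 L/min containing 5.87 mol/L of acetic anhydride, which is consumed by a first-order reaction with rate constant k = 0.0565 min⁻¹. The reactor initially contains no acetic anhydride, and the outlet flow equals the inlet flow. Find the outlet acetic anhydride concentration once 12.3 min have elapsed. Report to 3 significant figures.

1.22 mol/L

Accumulation = in − out − consumed: V dC/dt = Q C_in − Q C − k V C.
This is linear with rate a = Q/V + k = 0.083500 min⁻¹.
C_ss = Q C_in/(Q + kV) = 1.8981 mol/L; C(t) = C_ss + (C₀ − C_ss) e^(−a t).
C(12.3) = 1.8981 + (-1.8981)·e^(−0.083500·12.3) = 1.8981 + (-1.8981)·0.35806 = 1.2185 mol/L.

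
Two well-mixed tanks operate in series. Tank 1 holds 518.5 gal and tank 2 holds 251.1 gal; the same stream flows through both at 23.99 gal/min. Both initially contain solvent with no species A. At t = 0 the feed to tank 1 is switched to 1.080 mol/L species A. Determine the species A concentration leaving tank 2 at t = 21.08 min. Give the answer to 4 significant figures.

0.4257 mol/L

Species balance on tank i: dCᵢ/dt = (Cᵢ₋₁ − Cᵢ)/τᵢ with τᵢ = Vᵢ/Q.
τ₁ = 518.5/23.99 = 21.6132 min; τ₂ = 251.1/23.99 = 10.4669 min.
Solving the cascade with C₁(0)=C₂(0)=0 gives C₂(t) = C_in[1 − (τ₁ e^(−t/τ₁) − τ₂ e^(−t/τ₂))/(τ₁ − τ₂)].
At t = 21.08: e^(−t/τ₁) = 0.377067, e^(−t/τ₂) = 0.133457.
C₂ = 1.080·[1 − (21.6132·0.377067 − 10.4669·0.133457)/(11.1463)] = 1.080·0.394172 = 0.425706 mol/L.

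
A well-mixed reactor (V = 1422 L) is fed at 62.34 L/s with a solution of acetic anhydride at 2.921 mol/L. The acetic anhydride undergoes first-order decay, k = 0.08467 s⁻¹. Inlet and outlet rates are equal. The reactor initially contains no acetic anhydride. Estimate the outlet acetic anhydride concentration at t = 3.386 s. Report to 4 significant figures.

Species balance: V dC/dt = Q C_in − Q C − k V C.
This is linear with rate a = Q/V + k = 0.128510 s⁻¹.
C_ss = Q C_in/(Q + kV) = 0.996467 mol/L; C(t) = C_ss + (C₀ − C_ss) e^(−a t).
C(3.386) = 0.996467 + (-0.996467)·e^(−0.128510·3.386) = 0.996467 + (-0.996467)·0.647178 = 0.351575 mol/L.

0.3516 mol/L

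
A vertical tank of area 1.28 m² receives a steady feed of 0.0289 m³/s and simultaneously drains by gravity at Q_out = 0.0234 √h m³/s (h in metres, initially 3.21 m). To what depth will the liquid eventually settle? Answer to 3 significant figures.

1.53 m

Level balance: A dh/dt = 0.0289 − 0.0234 √h. Setting dh/dt = 0:
Q_in = 0.0234 √h_ss ⇒ √h_ss = 0.0289/0.0234 = 1.2350.
h_ss = 1.2350² = 1.5253 m. (Since h₀ = 3.21 m > h_ss, the level will fall toward this value.)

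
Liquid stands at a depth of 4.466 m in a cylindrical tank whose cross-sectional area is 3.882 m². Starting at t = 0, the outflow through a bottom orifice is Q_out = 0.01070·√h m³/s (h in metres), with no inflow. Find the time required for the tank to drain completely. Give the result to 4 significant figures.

1533 s

Volume balance on the tank: A dh/dt = −0.01070 √h.
∫ h^(−1/2) dh = −(0.01070/A) ∫ dt, giving 2√h = 2√h₀ − (0.01070/A) t.
Tank is empty when √h = 0: t_empty = 2A√h₀/0.01070.
t_empty = 2·3.882·√4.466/0.01070 = 7.76400·2.11329/0.01070 = 1533.42 s.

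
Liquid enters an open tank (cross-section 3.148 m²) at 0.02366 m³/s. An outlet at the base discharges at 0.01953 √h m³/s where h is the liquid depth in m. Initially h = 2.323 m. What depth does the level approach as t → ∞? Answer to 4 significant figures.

Accumulation of liquid (constant cross-section A): A dh/dt = Q_in − 0.01953 √h. At steady state dh/dt = 0:
Q_in = 0.01953 √h_ss ⇒ √h_ss = 0.02366/0.01953 = 1.21147.
h_ss = 1.21147² = 1.46766 m. (Since h₀ = 2.323 m > h_ss, the level will fall toward this value.)

1.468 m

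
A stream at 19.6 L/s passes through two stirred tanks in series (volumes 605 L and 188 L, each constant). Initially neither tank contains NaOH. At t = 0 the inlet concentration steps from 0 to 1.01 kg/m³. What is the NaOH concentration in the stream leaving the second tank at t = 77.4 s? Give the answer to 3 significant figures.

Each tank obeys Vᵢ dCᵢ/dt = Q(Cᵢ₋₁ − Cᵢ), so τᵢ = Vᵢ/Q.
τ₁ = 605/19.6 = 30.867 s; τ₂ = 188/19.6 = 9.5918 s.
Tank 1: C₁ = C_in(1 − e^(−t/τ₁)). Tank 2 (τ₁ ≠ τ₂): C₂ = C_in[1 − (τ₁ e^(−t/τ₁) − τ₂ e^(−t/τ₂))/(τ₁ − τ₂)].
At t = 77.4: e^(−t/τ₁) = 0.081471, e^(−t/τ₂) = 0.00031298.
C₂ = 1.01·[1 − (30.867·0.081471 − 9.5918·0.00031298)/(21.276)] = 1.01·0.88194 = 0.89076 kg/m³.

0.891 kg/m³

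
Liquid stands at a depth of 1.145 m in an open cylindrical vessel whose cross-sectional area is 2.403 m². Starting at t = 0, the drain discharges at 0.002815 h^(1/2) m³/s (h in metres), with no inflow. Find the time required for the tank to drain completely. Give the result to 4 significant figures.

With no inflow, A dh/dt = −0.002815 √h.
∫ h^(−1/2) dh = −(0.002815/A) ∫ dt, giving 2√h = 2√h₀ − (0.002815/A) t.
Set h = 0: 2√h₀ = (0.002815/A) t_empty ⇒ t_empty = 2A√h₀/0.002815.
t_empty = 2·2.403·√1.145/0.002815 = 4.80600·1.07005/0.002815 = 1826.87 s.

1827 s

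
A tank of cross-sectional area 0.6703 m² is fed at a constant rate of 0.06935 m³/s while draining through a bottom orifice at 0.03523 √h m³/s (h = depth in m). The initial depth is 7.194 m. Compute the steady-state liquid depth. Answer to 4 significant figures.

3.875 m

A dh/dt = Q_in − 0.03523 √h. Steady state requires inflow = outflow:
Q_in = 0.03523 √h_ss ⇒ √h_ss = 0.06935/0.03523 = 1.96849.
h_ss = 1.96849² = 3.87496 m. (Since h₀ = 7.194 m > h_ss, the level will fall toward this value.)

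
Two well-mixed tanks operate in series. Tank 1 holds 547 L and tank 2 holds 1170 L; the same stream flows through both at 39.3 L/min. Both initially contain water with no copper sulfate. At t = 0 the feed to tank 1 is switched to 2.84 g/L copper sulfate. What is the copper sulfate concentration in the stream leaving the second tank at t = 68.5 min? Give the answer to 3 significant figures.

2.32 g/L

Species balance on tank i: dCᵢ/dt = (Cᵢ₋₁ − Cᵢ)/τᵢ with τᵢ = Vᵢ/Q.
τ₁ = 547/39.3 = 13.919 min; τ₂ = 1170/39.3 = 29.771 min.
Tank 1: C₁ = C_in(1 − e^(−t/τ₁)). Tank 2 (τ₁ ≠ τ₂): C₂ = C_in[1 − (τ₁ e^(−t/τ₁) − τ₂ e^(−t/τ₂))/(τ₁ − τ₂)].
At t = 68.5: e^(−t/τ₁) = 0.0072883, e^(−t/τ₂) = 0.10017.
C₂ = 2.84·[1 − (13.919·0.0072883 − 29.771·0.10017)/(-15.852)] = 2.84·0.81828 = 2.3239 g/L.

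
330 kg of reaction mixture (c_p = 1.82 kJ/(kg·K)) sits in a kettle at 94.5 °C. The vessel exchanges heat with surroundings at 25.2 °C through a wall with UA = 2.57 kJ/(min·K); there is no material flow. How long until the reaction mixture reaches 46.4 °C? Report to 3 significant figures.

M c_p dT/dt = −UA(T − T_amb).
τ = M c_p/UA = 233.70 min; T_ss = T_amb = 25.200 °C.
T(t) = T_ss + (T₀ − T_ss)e^(−t/τ); set T = 46.4:
t = −τ ln[(T − T_ss)/(T₀ − T_ss)] = −233.70 · ln(0.30592) = 276.80 min.

277 min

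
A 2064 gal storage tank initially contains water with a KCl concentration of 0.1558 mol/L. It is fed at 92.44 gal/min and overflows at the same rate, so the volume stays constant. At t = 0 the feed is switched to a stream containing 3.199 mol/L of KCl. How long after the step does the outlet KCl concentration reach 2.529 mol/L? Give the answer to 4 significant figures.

Species balance: V dC/dt = Q(C_in − C) ⇒ τ = V/Q = 22.3280 min.
C(t) = C_in + (C₀ − C_in) e^(−t/τ). Set C = 2.529 and solve for t:
e^(−t/τ) = (C − C_in)/(C₀ − C_in) = (2.529 − 3.199)/(0.1558 − 3.199) = 0.220163
t = −τ ln(…) = 22.3280 × 1.51339 = 33.7909 min.

33.79 min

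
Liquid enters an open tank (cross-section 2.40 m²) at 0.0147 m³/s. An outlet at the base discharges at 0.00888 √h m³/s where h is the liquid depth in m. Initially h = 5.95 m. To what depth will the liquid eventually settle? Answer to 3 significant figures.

A dh/dt = Q_in − 0.00888 √h. Steady state requires inflow = outflow:
Q_in = 0.00888 √h_ss ⇒ √h_ss = 0.0147/0.00888 = 1.6554.
h_ss = 1.6554² = 2.7404 m. (Since h₀ = 5.95 m > h_ss, the level will fall toward this value.)

2.74 m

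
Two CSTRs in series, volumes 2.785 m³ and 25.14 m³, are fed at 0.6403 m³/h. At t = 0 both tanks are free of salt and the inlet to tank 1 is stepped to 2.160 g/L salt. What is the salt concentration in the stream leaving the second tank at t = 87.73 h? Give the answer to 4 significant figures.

Each tank obeys Vᵢ dCᵢ/dt = Q(Cᵢ₋₁ − Cᵢ), so τᵢ = Vᵢ/Q.
τ₁ = 2.785/0.6403 = 4.34952 h; τ₂ = 25.14/0.6403 = 39.2628 h.
Solving the cascade with C₁(0)=C₂(0)=0 gives C₂(t) = C_in[1 − (τ₁ e^(−t/τ₁) − τ₂ e^(−t/τ₂))/(τ₁ − τ₂)].
At t = 87.73: e^(−t/τ₁) = 1.73888e-09, e^(−t/τ₂) = 0.107053.
C₂ = 2.160·[1 − (4.34952·1.73888e-09 − 39.2628·0.107053)/(-34.9133)] = 2.160·0.879610 = 1.89996 g/L.

1.900 g/L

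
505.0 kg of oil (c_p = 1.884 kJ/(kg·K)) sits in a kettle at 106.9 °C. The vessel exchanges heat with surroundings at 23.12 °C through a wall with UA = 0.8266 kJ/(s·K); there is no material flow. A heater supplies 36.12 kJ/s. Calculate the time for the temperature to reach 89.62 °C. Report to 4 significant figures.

M c_p dT/dt = −UA(T − T_amb) + Q̇.
τ = M c_p/UA = 1151.00 s; T_ss = T_amb + Q̇/UA = 23.12 + 36.12/0.8266 = 66.8171 °C.
T(t) = T_ss + (T₀ − T_ss)e^(−t/τ); set T = 89.62:
t = −τ ln[(T − T_ss)/(T₀ − T_ss)] = −1151.00 · ln(0.568894) = 649.237 s.

649.2 s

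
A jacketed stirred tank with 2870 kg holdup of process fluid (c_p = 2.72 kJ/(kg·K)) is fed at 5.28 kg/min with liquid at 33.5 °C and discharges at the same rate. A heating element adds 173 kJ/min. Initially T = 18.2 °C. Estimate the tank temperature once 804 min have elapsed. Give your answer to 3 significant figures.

39.3 °C

M c_p dT/dt = ṁ c_p (T_in − T) + Q̇.
Rearrange: dT/dt = (T_ss − T)/τ with τ = M/ṁ = 543.56 min and T_ss = T_in + Q̇/(ṁ c_p) = 45.546 °C.
This is linear first-order; T(t) = T_ss + (T₀ − T_ss) e^(−t/τ).
T(804) = 45.546 + (-27.346)·e^(−804/543.56) = 45.546 + (-27.346)·0.22783 = 39.316 °C.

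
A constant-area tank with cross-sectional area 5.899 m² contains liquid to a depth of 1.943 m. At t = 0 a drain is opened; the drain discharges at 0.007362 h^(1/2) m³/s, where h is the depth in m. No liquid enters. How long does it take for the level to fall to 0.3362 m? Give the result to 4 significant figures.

1305 s

A dh/dt = −Q_out = −0.007362 √h.
∫ h^(−1/2) dh = −(0.007362/A) ∫ dt, giving 2√h = 2√h₀ − (0.007362/A) t.
t = 2A(√h₀ − √h)/0.007362 = 2·5.899·(√1.943 − √0.3362)/0.007362
  = 11.7980 × (1.39392 − 0.579828) / 0.007362 = 1304.62 s.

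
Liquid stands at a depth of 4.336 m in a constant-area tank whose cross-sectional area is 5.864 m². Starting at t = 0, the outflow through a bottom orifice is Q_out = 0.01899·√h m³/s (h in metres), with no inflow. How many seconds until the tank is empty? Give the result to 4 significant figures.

Accumulation of liquid (constant cross-section A): A dh/dt = −0.01899 √h.
This is separable: 2 d(√h)/dt = −0.01899/A, so √h = √h₀ − (0.01899/(2A)) t.
Set h = 0: 2√h₀ = (0.01899/A) t_empty ⇒ t_empty = 2A√h₀/0.01899.
t_empty = 2·5.864·√4.336/0.01899 = 11.7280·2.08231/0.01899 = 1286.01 s.

1286 s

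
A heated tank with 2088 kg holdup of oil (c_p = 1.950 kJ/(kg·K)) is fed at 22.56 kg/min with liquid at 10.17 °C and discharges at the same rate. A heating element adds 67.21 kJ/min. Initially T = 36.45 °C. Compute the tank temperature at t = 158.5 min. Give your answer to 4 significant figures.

Heat balance on the well-mixed liquid: M c_p dT/dt = ṁ c_p (T_in − T) + 67.21.
Rearrange: dT/dt = (T_ss − T)/τ with τ = M/ṁ = 92.5532 min and T_ss = T_in + Q̇/(ṁ c_p) = 11.6978 °C.
Integrating: T(t) = T_ss + (T₀ − T_ss) e^(−t/τ).
T(158.5) = 11.6978 + (24.7522)·e^(−158.5/92.5532) = 11.6978 + (24.7522)·0.180409 = 16.1633 °C.

16.16 °C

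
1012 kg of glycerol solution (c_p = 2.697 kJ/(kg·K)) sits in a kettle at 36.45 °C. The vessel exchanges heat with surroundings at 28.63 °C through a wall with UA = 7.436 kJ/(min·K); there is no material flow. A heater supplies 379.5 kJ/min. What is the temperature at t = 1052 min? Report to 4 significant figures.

77.21 °C

First-law balance (no shaft work): M c_p dT/dt = −UA(T − T_amb) + Q̇.
dT/dt = (T_ss − T)/τ with T_ss = T_amb + Q̇/UA = 28.63 + 379.5/7.436 = 79.6655 °C, τ = M c_p/UA = 1012·2.697/7.436 = 367.047 min.
This is linear first-order; T(t) = T_ss + (T₀ − T_ss) e^(−t/τ).
T(1052) = 79.6655 + (-43.2155)·0.0569196 = 77.2057 °C.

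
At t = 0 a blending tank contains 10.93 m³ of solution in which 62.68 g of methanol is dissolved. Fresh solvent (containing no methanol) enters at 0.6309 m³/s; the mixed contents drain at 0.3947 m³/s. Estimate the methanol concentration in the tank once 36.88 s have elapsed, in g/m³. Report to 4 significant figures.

1.198 g/m³

Let m(t) be the amount of methanol. Volume: V(t) = V₀ + (Q_in − Q_out) t = 10.93 + 0.236200 t; V(36.88) = 19.6411 m³.
No methanol enters, so dm/dt = −Q_out · (m/V).
dm/m = −Q_out dt/(V₀ + 0.236200 t); integrating gives ln(m/m₀) = −(Q_out/(Q_in−Q_out)) ln(V/V₀).
m = m₀ (V₀/V)^(Q_out/(Q_in−Q_out)) = 62.68 × (10.93/19.6411)^(1.67104) = 23.5383 g.
C = m/V = 23.5383/19.6411 = 1.19842 g/m³.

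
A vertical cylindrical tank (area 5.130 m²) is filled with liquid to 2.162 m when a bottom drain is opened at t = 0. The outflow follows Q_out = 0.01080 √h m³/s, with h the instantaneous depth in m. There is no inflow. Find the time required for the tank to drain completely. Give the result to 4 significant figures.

A dh/dt = −Q_out = −0.01080 √h.
Separate and integrate: 2(√h − √h₀) = −(0.01080/A) t.
Tank is empty when √h = 0: t_empty = 2A√h₀/0.01080.
t_empty = 2·5.130·√2.162/0.01080 = 10.2600·1.47037/0.01080 = 1396.86 s.

1397 s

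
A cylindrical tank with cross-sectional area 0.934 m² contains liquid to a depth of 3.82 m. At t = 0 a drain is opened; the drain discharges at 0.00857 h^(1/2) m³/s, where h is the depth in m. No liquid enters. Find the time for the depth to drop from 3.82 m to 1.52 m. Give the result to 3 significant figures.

Accumulation of liquid (constant cross-section A): A dh/dt = −0.00857 √h.
∫ h^(−1/2) dh = −(0.00857/A) ∫ dt, giving 2√h = 2√h₀ − (0.00857/A) t.
t = 2A(√h₀ − √h)/0.00857 = 2·0.934·(√3.82 − √1.52)/0.00857
  = 1.8680 × (1.9545 − 1.2329) / 0.00857 = 157.29 s.

157 s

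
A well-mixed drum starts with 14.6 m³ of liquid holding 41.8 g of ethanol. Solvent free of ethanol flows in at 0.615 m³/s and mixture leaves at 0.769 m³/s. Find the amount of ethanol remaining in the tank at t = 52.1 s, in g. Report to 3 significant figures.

Total volume: dV/dt = Q_in − Q_out = -0.15400 m³/s, so V(t) = 14.6 − 0.15400 t and V(52.1) = 6.5766 m³.
No ethanol enters, so dm/dt = −Q_out · (m/V).
Separate: dm/m = −Q_out dt/V(t) ⇒ ln(m/m₀) = −(Q_out/(Q_in−Q_out)) ln(V/V₀).
m = m₀ (V₀/V)^(Q_out/(Q_in−Q_out)) = 41.8 × (14.6/6.5766)^(-4.9935) = 0.77923 g.

0.779 g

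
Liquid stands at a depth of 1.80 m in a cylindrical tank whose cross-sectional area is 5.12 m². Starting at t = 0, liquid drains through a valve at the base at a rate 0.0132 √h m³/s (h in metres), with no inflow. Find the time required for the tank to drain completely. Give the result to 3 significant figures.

A dh/dt = −Q_out = −0.0132 √h.
∫ h^(−1/2) dh = −(0.0132/A) ∫ dt, giving 2√h = 2√h₀ − (0.0132/A) t.
Set h = 0: 2√h₀ = (0.0132/A) t_empty ⇒ t_empty = 2A√h₀/0.0132.
t_empty = 2·5.12·√1.80/0.0132 = 10.240·1.3416/0.0132 = 1040.8 s.

1040 s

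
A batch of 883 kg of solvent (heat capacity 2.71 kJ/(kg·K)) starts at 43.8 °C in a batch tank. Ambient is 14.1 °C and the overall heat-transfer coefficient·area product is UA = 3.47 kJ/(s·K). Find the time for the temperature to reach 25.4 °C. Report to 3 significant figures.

666 s

M c_p dT/dt = −UA(T − T_amb).
τ = M c_p/UA = 689.61 s; T_ss = T_amb = 14.100 °C.
T(t) = T_ss + (T₀ − T_ss)e^(−t/τ); set T = 25.4:
t = −τ ln[(T − T_ss)/(T₀ − T_ss)] = −689.61 · ln(0.38047) = 666.40 s.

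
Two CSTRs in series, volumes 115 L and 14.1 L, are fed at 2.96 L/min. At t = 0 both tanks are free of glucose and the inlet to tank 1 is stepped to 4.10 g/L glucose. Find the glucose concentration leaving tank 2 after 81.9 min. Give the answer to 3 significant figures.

3.53 g/L

Species balance on tank i: dCᵢ/dt = (Cᵢ₋₁ − Cᵢ)/τᵢ with τᵢ = Vᵢ/Q.
τ₁ = 115/2.96 = 38.851 min; τ₂ = 14.1/2.96 = 4.7635 min.
Tank 1: C₁ = C_in(1 − e^(−t/τ₁)). Tank 2 (τ₁ ≠ τ₂): C₂ = C_in[1 − (τ₁ e^(−t/τ₁) − τ₂ e^(−t/τ₂))/(τ₁ − τ₂)].
At t = 81.9: e^(−t/τ₁) = 0.12148, e^(−t/τ₂) = 3.4127e-08.
C₂ = 4.10·[1 − (38.851·0.12148 − 4.7635·3.4127e-08)/(34.088)] = 4.10·0.86155 = 3.5323 g/L.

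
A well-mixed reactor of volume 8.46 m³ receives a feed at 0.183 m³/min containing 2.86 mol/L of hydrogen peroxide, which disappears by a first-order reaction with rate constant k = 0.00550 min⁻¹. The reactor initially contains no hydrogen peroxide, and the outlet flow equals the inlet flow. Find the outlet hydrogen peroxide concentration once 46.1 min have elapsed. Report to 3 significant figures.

1.63 mol/L

Accumulation = in − out − consumed: V dC/dt = Q C_in − Q C − k V C.
dC/dt = (Q/V) C_in − (Q/V + k) C; effective rate a = Q/V + k = 0.021631 + 0.00550 = 0.027131 min⁻¹.
C_ss = Q C_in/(Q + kV) = 2.2802 mol/L; C(t) = C_ss + (C₀ − C_ss) e^(−a t).
C(46.1) = 2.2802 + (-2.2802)·e^(−0.027131·46.1) = 2.2802 + (-2.2802)·0.28629 = 1.6274 mol/L.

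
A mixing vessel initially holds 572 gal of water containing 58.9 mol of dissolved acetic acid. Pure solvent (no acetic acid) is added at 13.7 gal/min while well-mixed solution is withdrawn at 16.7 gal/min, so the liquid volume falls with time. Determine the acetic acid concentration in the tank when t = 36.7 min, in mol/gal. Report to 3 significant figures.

0.0388 mol/gal

Let m(t) be the amount of acetic acid. Volume: V(t) = V₀ + (Q_in − Q_out) t = 572 − 3.0000 t; V(36.7) = 461.90 gal.
No acetic acid enters, so dm/dt = −Q_out · (m/V).
Separate: dm/m = −Q_out dt/V(t) ⇒ ln(m/m₀) = −(Q_out/(Q_in−Q_out)) ln(V/V₀).
m = m₀ (V₀/V)^(Q_out/(Q_in−Q_out)) = 58.9 × (572/461.90)^(-5.5667) = 17.917 mol.
C = m/V = 17.917/461.90 = 0.038789 mol/gal.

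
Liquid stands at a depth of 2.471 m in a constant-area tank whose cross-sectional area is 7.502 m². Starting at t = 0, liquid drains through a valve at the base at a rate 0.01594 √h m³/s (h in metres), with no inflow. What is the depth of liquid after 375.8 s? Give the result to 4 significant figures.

1.375 m

A dh/dt = −Q_out = −0.01594 √h.
Separate and integrate: 2(√h − √h₀) = −(0.01594/A) t.
√h = √2.471 − 0.01594·375.8/(2·7.502) = 1.57194 − 0.399244 = 1.17270.
h = 1.17270² = 1.37522 m.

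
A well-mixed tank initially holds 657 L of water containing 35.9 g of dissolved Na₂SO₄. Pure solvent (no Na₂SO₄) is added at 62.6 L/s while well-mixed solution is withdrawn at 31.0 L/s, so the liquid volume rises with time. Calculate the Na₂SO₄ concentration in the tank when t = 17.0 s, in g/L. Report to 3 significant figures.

Total volume: dV/dt = Q_in − Q_out = 31.600 L/s, so V(t) = 657 + 31.600 t and V(17.0) = 1194.2 L.
No Na₂SO₄ enters, so dm/dt = −Q_out · (m/V).
dm/m = −Q_out dt/(V₀ + 31.600 t); integrating gives ln(m/m₀) = −(Q_out/(Q_in−Q_out)) ln(V/V₀).
m = m₀ (V₀/V)^(Q_out/(Q_in−Q_out)) = 35.9 × (657/1194.2)^(0.98101) = 19.976 g.
C = m/V = 19.976/1194.2 = 0.016728 g/L.

0.0167 g/L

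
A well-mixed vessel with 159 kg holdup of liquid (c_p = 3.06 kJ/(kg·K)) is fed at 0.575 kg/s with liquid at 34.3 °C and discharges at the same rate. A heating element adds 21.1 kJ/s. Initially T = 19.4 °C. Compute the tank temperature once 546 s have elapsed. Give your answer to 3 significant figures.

42.6 °C

M c_p dT/dt = ṁ c_p (T_in − T) + Q̇.
τ = M/ṁ = 276.52 s; T_ss = T_in + Q̇/(ṁ c_p) = 34.3 + 21.1/(0.575·3.06) = 46.292 °C.
Solution: T(t) = T_ss + (T₀ − T_ss) e^(−t/τ).
T(546) = 46.292 + (-26.892)·e^(−546/276.52) = 46.292 + (-26.892)·0.13883 = 42.559 °C.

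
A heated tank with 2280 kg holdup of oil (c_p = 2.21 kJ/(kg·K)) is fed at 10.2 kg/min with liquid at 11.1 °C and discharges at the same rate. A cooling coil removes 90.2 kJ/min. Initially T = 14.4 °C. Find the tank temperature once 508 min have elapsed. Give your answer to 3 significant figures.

First-law balance (no shaft work): M c_p dT/dt = ṁ c_p (T_in − T) − 90.2.
Rearrange: dT/dt = (T_ss − T)/τ with τ = M/ṁ = 223.53 min and T_ss = T_in − Q̇/(ṁ c_p) = 7.0986 °C.
This is linear first-order; T(t) = T_ss + (T₀ − T_ss) e^(−t/τ).
T(508) = 7.0986 + (7.3014)·e^(−508/223.53) = 7.0986 + (7.3014)·0.10304 = 7.8509 °C.

7.85 °C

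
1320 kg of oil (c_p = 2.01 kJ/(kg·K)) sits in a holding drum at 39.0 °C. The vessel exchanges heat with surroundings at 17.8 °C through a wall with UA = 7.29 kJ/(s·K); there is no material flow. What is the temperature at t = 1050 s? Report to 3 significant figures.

19.0 °C

Heat balance on the well-mixed liquid: M c_p dT/dt = −UA(T − T_amb).
dT/dt = (T_ss − T)/τ with T_ss = T_amb = 17.800 °C, τ = M c_p/UA = 1320·2.01/7.29 = 363.95 s.
Solution: T(t) = T_ss + (T₀ − T_ss) e^(−t/τ).
T(1050) = 17.800 + (21.200)·0.055854 = 18.984 °C.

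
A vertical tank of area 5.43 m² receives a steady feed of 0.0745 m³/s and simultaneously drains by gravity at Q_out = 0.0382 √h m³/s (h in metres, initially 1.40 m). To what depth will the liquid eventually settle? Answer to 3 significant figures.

3.80 m

A dh/dt = Q_in − 0.0382 √h. Steady state requires inflow = outflow:
Q_in = 0.0382 √h_ss ⇒ √h_ss = 0.0745/0.0382 = 1.9503.
h_ss = 1.9503² = 3.8035 m. (Since h₀ = 1.40 m < h_ss, the level will rise toward this value.)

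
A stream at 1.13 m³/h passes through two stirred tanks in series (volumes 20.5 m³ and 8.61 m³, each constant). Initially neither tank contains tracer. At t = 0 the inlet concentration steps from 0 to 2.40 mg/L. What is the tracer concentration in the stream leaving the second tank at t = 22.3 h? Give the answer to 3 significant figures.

Time constants: τᵢ = Vᵢ/Q for each well-mixed tank.
τ₁ = 20.5/1.13 = 18.142 h; τ₂ = 8.61/1.13 = 7.6195 h.
Tank 1: C₁ = C_in(1 − e^(−t/τ₁)). Tank 2 (τ₁ ≠ τ₂): C₂ = C_in[1 − (τ₁ e^(−t/τ₁) − τ₂ e^(−t/τ₂))/(τ₁ − τ₂)].
At t = 22.3: e^(−t/τ₁) = 0.29252, e^(−t/τ₂) = 0.053573.
C₂ = 2.40·[1 − (18.142·0.29252 − 7.6195·0.053573)/(10.522)] = 2.40·0.53445 = 1.2827 mg/L.

1.28 mg/L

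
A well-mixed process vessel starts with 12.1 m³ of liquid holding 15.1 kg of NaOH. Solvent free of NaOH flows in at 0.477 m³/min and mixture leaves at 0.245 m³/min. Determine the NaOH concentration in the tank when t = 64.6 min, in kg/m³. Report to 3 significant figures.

Let m(t) be the amount of NaOH. Volume: V(t) = V₀ + (Q_in − Q_out) t = 12.1 + 0.23200 t; V(64.6) = 27.087 m³.
Species balance (pure solvent in): dm/dt = −Q_out · m/V(t).
Separate: dm/m = −Q_out dt/V(t) ⇒ ln(m/m₀) = −(Q_out/(Q_in−Q_out)) ln(V/V₀).
m = m₀ (V₀/V)^(Q_out/(Q_in−Q_out)) = 15.1 × (12.1/27.087)^(1.0560) = 6.4474 kg.
C = m/V = 6.4474/27.087 = 0.23803 kg/m³.

0.238 kg/m³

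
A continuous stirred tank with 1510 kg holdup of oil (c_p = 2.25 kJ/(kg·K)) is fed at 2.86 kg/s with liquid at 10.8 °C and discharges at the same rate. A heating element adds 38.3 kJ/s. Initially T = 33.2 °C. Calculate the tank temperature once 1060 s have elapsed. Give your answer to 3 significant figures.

19.0 °C

First-law balance (no shaft work): M c_p dT/dt = ṁ c_p (T_in − T) + 38.3.
τ = M/ṁ = 527.97 s; T_ss = T_in + Q̇/(ṁ c_p) = 10.8 + 38.3/(2.86·2.25) = 16.752 °C.
Solution: T(t) = T_ss + (T₀ − T_ss) e^(−t/τ).
T(1060) = 16.752 + (16.448)·e^(−1060/527.97) = 16.752 + (16.448)·0.13430 = 18.961 °C.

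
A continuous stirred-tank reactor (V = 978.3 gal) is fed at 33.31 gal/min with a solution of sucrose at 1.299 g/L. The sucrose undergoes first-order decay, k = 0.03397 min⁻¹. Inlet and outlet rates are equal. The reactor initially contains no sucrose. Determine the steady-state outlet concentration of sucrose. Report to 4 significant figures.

V dC/dt = Q(C_in − C) − k V C.
Steady state (dC/dt = 0): C_ss = Q C_in/(Q + kV) = C_in/(1 + kV/Q).
C_ss = 33.31·1.299/(33.31 + 0.03397·978.3) = 43.2697/66.5429 = 0.650253 g/L.

0.6503 g/L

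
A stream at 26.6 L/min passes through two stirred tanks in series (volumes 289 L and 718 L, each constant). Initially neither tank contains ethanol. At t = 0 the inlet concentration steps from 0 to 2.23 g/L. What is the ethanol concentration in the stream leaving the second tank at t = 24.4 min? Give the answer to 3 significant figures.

Time constants: τᵢ = Vᵢ/Q for each well-mixed tank.
τ₁ = 289/26.6 = 10.865 min; τ₂ = 718/26.6 = 26.992 min.
Solving the cascade with C₁(0)=C₂(0)=0 gives C₂(t) = C_in[1 − (τ₁ e^(−t/τ₁) − τ₂ e^(−t/τ₂))/(τ₁ − τ₂)].
At t = 24.4: e^(−t/τ₁) = 0.10584, e^(−t/τ₂) = 0.40496.
C₂ = 2.23·[1 − (10.865·0.10584 − 26.992·0.40496)/(-16.128)] = 2.23·0.39353 = 0.87757 g/L.

0.878 g/L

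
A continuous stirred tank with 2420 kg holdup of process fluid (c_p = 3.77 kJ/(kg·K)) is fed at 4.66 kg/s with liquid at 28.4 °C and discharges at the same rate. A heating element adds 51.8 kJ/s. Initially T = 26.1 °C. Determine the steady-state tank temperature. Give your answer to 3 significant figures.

31.3 °C

First-law balance (no shaft work): M c_p dT/dt = ṁ c_p (T_in − T) + 51.8.
At steady state dT/dt = 0 ⇒ T_ss = T_in + Q̇/(ṁ c_p) = 28.4 + 51.8/(4.66·3.77) = 31.349 °C.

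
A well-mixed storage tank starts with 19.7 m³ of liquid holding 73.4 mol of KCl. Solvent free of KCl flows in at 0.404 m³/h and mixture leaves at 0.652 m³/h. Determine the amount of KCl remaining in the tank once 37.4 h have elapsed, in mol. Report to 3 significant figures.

13.8 mol

Total volume: dV/dt = Q_in − Q_out = -0.24800 m³/h, so V(t) = 19.7 − 0.24800 t and V(37.4) = 10.425 m³.
No KCl enters, so dm/dt = −Q_out · (m/V).
Separate: dm/m = −Q_out dt/V(t) ⇒ ln(m/m₀) = −(Q_out/(Q_in−Q_out)) ln(V/V₀).
m = m₀ (V₀/V)^(Q_out/(Q_in−Q_out)) = 73.4 × (19.7/10.425)^(-2.6290) = 13.773 mol.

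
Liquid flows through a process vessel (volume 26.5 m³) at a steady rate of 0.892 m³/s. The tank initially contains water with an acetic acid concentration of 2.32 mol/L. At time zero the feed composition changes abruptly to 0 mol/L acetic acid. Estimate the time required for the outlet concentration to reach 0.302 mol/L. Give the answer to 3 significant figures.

Accumulation = in − out for the solute gives V dC/dt = Q(C_in − C), so τ = V/Q = 29.709 s.
C(t) = C_in + (C₀ − C_in) e^(−t/τ). Set C = 0.302 and solve for t:
e^(−t/τ) = (C − C_in)/(C₀ − C_in) = (0.302 − 0)/(2.32 − 0) = 0.13017
t = −τ ln(…) = 29.709 × 2.0389 = 60.573 s.

60.6 s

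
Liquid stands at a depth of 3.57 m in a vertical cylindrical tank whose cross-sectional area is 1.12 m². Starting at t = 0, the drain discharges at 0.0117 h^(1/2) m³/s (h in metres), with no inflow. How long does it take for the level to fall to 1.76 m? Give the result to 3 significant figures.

Unsteady balance on liquid volume: A dh/dt = −0.0117 √h.
This is separable: 2 d(√h)/dt = −0.0117/A, so √h = √h₀ − (0.0117/(2A)) t.
t = 2A(√h₀ − √h)/0.0117 = 2·1.12·(√3.57 − √1.76)/0.0117
  = 2.2400 × (1.8894 − 1.3266) / 0.0117 = 107.75 s.

108 s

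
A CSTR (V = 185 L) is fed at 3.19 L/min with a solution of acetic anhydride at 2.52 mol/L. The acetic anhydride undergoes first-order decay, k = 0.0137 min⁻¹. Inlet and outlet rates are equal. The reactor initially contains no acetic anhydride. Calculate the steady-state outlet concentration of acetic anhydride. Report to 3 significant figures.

1.40 mol/L

Species balance: V dC/dt = Q C_in − Q C − k V C.
At steady state: 0 = Q C_in − (Q + kV) C_ss, so C_ss = Q C_in/(Q + kV).
C_ss = 3.19·2.52/(3.19 + 0.0137·185) = 8.0388/5.7245 = 1.4043 mol/L.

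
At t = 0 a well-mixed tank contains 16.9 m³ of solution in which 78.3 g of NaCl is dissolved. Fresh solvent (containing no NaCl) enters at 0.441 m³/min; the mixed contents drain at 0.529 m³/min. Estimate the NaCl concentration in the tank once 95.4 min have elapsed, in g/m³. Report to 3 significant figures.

Total volume: dV/dt = Q_in − Q_out = -0.088000 m³/min, so V(t) = 16.9 − 0.088000 t and V(95.4) = 8.5048 m³.
Species balance (pure solvent in): dm/dt = −Q_out · m/V(t).
dm/m = −Q_out dt/(V₀ − 0.088000 t); integrating gives ln(m/m₀) = −(Q_out/(Q_in−Q_out)) ln(V/V₀).
m = m₀ (V₀/V)^(Q_out/(Q_in−Q_out)) = 78.3 × (16.9/8.5048)^(-6.0114) = 1.2619 g.
C = m/V = 1.2619/8.5048 = 0.14838 g/m³.

0.148 g/m³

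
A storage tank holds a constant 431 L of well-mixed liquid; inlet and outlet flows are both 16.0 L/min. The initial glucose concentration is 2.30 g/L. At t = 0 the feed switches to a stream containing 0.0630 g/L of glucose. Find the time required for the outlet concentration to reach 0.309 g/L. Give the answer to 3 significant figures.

Unsteady species balance (constant V, well mixed): V dC/dt = Q(C_in − C), so τ = V/Q = 26.938 min.
C(t) = C_in + (C₀ − C_in) e^(−t/τ). Set C = 0.309 and solve for t:
e^(−t/τ) = (C − C_in)/(C₀ − C_in) = (0.309 − 0.0630)/(2.30 − 0.0630) = 0.10997
t = −τ ln(…) = 26.938 × 2.2076 = 59.466 min.

59.5 min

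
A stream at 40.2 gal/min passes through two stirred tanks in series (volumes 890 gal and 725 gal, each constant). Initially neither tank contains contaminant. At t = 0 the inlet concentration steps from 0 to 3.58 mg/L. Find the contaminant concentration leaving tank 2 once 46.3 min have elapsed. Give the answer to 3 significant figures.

2.40 mg/L

Each tank obeys Vᵢ dCᵢ/dt = Q(Cᵢ₋₁ − Cᵢ), so τᵢ = Vᵢ/Q.
τ₁ = 890/40.2 = 22.139 min; τ₂ = 725/40.2 = 18.035 min.
Solving the cascade with C₁(0)=C₂(0)=0 gives C₂(t) = C_in[1 − (τ₁ e^(−t/τ₁) − τ₂ e^(−t/τ₂))/(τ₁ − τ₂)].
At t = 46.3: e^(−t/τ₁) = 0.12353, e^(−t/τ₂) = 0.076746.
C₂ = 3.58·[1 − (22.139·0.12353 − 18.035·0.076746)/(4.1045)] = 3.58·0.67092 = 2.4019 mg/L.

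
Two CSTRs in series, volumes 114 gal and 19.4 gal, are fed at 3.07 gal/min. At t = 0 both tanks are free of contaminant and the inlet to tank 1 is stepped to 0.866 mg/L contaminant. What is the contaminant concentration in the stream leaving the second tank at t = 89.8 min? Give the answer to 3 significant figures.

0.773 mg/L

Species balance on tank i: dCᵢ/dt = (Cᵢ₋₁ − Cᵢ)/τᵢ with τᵢ = Vᵢ/Q.
τ₁ = 114/3.07 = 37.134 min; τ₂ = 19.4/3.07 = 6.3192 min.
Solving the cascade with C₁(0)=C₂(0)=0 gives C₂(t) = C_in[1 − (τ₁ e^(−t/τ₁) − τ₂ e^(−t/τ₂))/(τ₁ − τ₂)].
At t = 89.8: e^(−t/τ₁) = 0.089073, e^(−t/τ₂) = 6.7361e-07.
C₂ = 0.866·[1 − (37.134·0.089073 − 6.3192·6.7361e-07)/(30.814)] = 0.866·0.89266 = 0.77304 mg/L.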